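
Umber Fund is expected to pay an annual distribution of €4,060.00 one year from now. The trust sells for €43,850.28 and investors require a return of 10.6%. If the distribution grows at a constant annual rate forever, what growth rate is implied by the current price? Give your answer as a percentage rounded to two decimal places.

P = D₁/(r−g) ⇒ g = r − D₁/P = 0.106 − €4,060.00/€43,850.28 = 0.013412

1.34%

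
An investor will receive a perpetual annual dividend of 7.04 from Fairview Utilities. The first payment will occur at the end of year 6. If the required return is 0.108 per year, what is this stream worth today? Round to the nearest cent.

Value at end of year 5: C / r = 7.04 / 0.108 = 65.1852
Discount to today: PV = 65.1852 / (1 + 0.108)^5 = 65.1852 / 1.669932 = 39.03

39.03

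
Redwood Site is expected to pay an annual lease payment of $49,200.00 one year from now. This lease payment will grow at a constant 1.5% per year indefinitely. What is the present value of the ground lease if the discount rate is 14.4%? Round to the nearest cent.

$381395.35

Growing perpetuity: P = D₁ / (r − g) = $49,200.0000 / (0.144 − 0.015) = $381,395.35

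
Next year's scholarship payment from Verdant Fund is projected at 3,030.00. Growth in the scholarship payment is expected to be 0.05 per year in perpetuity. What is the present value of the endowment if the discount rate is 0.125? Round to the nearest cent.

Growing perpetuity: P = D₁ / (r − g) = 3,030.0000 / (0.125 − 0.05) = 40,400.00

40400.00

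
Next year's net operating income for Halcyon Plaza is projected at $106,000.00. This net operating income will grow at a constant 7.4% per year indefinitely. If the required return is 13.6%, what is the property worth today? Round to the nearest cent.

$1709677.42

Growing perpetuity: P = D₁ / (r − g) = $106,000.0000 / (0.136 − 0.074) = $1,709,677.42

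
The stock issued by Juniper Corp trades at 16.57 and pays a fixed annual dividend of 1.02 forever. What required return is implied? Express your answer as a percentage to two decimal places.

6.16%

P = C/r ⇒ r = C/P = 1.02/16.57 = 0.061557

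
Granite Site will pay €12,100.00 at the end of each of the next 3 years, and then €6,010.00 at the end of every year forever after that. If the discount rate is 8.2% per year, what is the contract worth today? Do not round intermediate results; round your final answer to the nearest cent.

PV of 3-year annuity: €12,100.00 × [1 − (1+0.082)^−3] / 0.082 = 31070.68315
Perpetuity value at year 3: €6,010.00 / 0.082 = 73292.68293
PV of perpetuity: 73292.68293 / (1+0.082)^3 = 57860.05436
Total PV = 31070.68315 + 57860.05436 = 88930.73750

€88930.74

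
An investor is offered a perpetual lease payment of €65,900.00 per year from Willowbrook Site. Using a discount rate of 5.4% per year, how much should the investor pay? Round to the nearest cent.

Level perpetuity: PV = C / r = €65,900.00 / 0.054 = €1,220,370.37

€1220370.37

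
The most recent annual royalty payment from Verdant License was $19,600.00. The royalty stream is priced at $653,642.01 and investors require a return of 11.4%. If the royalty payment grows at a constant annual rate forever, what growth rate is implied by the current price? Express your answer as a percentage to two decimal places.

P = D₀(1+g)/(r−g) ⇒ P(r−g) = D₀(1+g) ⇒ g(P+D₀) = P·r − D₀
g = (P·r − D₀)/(P + D₀) = ($653,642.01×0.114 − $19,600.00) / ($653,642.01 + $19,600.00) = 0.081568

8.16%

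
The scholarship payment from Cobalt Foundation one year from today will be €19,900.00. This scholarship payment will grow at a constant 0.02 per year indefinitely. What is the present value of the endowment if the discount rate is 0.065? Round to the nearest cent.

Growing perpetuity: P = D₁ / (r − g) = €19,900.0000 / (0.065 − 0.02) = €442,222.22

€442222.22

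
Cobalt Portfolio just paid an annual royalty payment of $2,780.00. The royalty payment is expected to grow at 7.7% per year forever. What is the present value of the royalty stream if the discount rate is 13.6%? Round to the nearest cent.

D₁ = D₀ × (1 + g) = $2,780.00 × 1.077 = $2,994.0600
Growing perpetuity: P = D₁ / (r − g) = $2,994.0600 / (0.136 − 0.077) = $50,746.78

$50746.78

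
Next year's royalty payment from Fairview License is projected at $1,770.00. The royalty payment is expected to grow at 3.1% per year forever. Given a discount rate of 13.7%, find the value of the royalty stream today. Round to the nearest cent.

$16698.11

Growing perpetuity: P = D₁ / (r − g) = $1,770.0000 / (0.137 − 0.031) = $16,698.11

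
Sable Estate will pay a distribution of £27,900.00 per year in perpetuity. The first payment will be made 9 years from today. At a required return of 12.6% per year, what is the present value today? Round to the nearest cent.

Value at end of year 8: C / r = £27,900.00 / 0.126 = £221,428.5714
Discount to today: PV = £221,428.5714 / (1 + 0.126)^8 = £221,428.5714 / 2.584087 = £85,689.29

£85689.29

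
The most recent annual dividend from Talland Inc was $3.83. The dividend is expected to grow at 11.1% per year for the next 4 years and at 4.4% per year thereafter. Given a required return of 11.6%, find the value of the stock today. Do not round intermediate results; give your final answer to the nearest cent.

D_1 = 4.25513
D_2 = 4.72745
D_3 = 5.25220
D_4 = 5.83519
Terminal value at year 4: TV = D_4×(1+g_2)/(r−g_2) = 6.09194/0.072 = 84.61026
P_0 = D_1/(1+r)^1 + D_2/(1+r)^2 + D_3/(1+r)^3 + D_4/(1+r)^4 + TV/(1+r)^4
    = 3.81284 + 3.79576 + 3.77875 + 3.76182 + 54.54642 = 69.69559

$69.70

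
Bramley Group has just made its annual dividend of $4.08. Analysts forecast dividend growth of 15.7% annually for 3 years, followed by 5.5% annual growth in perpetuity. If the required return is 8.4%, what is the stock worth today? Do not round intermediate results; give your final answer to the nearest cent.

$194.44

D_1 = 4.72056
D_2 = 5.46169
D_3 = 6.31917
Terminal value at year 3: TV = D_3×(1+g_2)/(r−g_2) = 6.66673/0.029 = 229.88715
P_0 = D_1/(1+r)^1 + D_2/(1+r)^2 + D_3/(1+r)^3 + TV/(1+r)^3
    = 4.35476 + 4.64802 + 4.96104 + 180.47907 = 194.44289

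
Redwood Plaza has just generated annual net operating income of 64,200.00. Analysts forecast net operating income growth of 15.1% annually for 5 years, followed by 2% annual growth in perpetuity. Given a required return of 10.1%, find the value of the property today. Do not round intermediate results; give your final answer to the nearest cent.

D_1 = 73894.20000
D_2 = 85052.22420
D_3 = 97895.11005
D_4 = 112677.27167
D_5 = 129691.53969
Terminal value at year 5: TV = D_5×(1+g_2)/(r−g_2) = 132285.37049/0.081 = 1633152.72208
P_0 = D_1/(1+r)^1 + D_2/(1+r)^2 + D_3/(1+r)^3 + D_4/(1+r)^4 + D_5/(1+r)^5 + TV/(1+r)^5
    = 67115.53134 + 70163.46645 + 73349.81825 + 76680.87266 + 80163.20112 + 1009462.53264 = 1376935.42246

1376935.42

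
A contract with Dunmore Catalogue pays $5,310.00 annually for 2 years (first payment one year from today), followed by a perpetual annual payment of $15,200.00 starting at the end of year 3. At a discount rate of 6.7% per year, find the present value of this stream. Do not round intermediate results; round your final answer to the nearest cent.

$208909.74

PV of 2-year annuity: $5,310.00 × [1 − (1+0.067)^−2] / 0.067 = 9640.64651
Perpetuity value at year 2: $15,200.00 / 0.067 = 226865.67164
PV of perpetuity: 226865.67164 / (1+0.067)^2 = 199269.09407
Total PV = 9640.64651 + 199269.09407 = 208909.74058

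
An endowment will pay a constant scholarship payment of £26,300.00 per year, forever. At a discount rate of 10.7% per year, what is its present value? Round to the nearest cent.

Level perpetuity: PV = C / r = £26,300.00 / 0.107 = £245,794.39

£245794.39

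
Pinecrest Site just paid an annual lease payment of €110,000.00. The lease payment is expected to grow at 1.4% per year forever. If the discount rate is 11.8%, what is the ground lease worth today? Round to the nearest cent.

€1072500.00

D₁ = D₀ × (1 + g) = €110,000.00 × 1.014 = €111,540.0000
Growing perpetuity: P = D₁ / (r − g) = €111,540.0000 / (0.118 − 0.014) = €1,072,500.00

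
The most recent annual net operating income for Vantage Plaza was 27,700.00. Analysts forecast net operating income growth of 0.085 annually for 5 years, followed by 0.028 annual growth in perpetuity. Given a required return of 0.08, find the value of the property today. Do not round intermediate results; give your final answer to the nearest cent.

D_1 = 30054.50000
D_2 = 32609.13250
D_3 = 35380.90876
D_4 = 38388.28601
D_5 = 41651.29032
Terminal value at year 5: TV = D_5×(1+g_2)/(r−g_2) = 42817.52645/0.052 = 823413.97013
P_0 = D_1/(1+r)^1 + D_2/(1+r)^2 + D_3/(1+r)^3 + D_4/(1+r)^4 + D_5/(1+r)^5 + TV/(1+r)^5
    = 27828.24074 + 27957.07519 + 28086.50609 + 28216.53621 + 28347.16833 + 560401.71227 = 700837.23883

700837.24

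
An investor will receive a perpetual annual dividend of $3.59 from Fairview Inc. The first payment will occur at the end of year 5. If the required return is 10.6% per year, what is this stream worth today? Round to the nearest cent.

Value at end of year 4: C / r = $3.59 / 0.106 = $33.8679
Discount to today: PV = $33.8679 / (1 + 0.106)^4 = $33.8679 / 1.496306 = $22.63

$22.63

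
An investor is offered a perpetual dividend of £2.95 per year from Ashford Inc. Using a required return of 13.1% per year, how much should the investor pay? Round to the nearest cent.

Level perpetuity: PV = C / r = £2.95 / 0.131 = £22.52

£22.52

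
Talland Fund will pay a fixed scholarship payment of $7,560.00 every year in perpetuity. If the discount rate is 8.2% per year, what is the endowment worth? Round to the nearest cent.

Level perpetuity: PV = C / r = $7,560.00 / 0.082 = $92,195.12

$92195.12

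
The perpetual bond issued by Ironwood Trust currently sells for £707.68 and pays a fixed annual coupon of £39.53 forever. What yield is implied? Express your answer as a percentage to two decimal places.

5.59%

P = C/r ⇒ r = C/P = £39.53/£707.68 = 0.055859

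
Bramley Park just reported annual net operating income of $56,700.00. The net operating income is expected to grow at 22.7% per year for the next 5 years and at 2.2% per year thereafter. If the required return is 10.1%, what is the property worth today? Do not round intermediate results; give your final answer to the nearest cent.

$1657954.56

D_1 = 69570.90000
D_2 = 85363.49430
D_3 = 104741.00751
D_4 = 128517.21621
D_5 = 157690.62429
Terminal value at year 5: TV = D_5×(1+g_2)/(r−g_2) = 161159.81802/0.079 = 2039997.69651
P_0 = D_1/(1+r)^1 + D_2/(1+r)^2 + D_3/(1+r)^3 + D_4/(1+r)^4 + D_5/(1+r)^5 + TV/(1+r)^5
    = 63188.82834 + 70420.24738 + 78479.24027 + 87460.51573 + 97469.62107 + 1260936.11054 = 1657954.56333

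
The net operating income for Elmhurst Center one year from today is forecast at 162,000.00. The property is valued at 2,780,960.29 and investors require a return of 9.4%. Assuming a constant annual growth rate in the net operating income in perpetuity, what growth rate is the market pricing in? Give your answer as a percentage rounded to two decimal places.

P = D₁/(r−g) ⇒ g = r − D₁/P = 0.094 − 162,000.00/2,780,960.29 = 0.035747

3.57%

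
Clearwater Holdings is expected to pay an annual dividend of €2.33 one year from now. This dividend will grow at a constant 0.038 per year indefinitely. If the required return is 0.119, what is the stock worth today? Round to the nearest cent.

Growing perpetuity: P = D₁ / (r − g) = €2.3300 / (0.119 − 0.038) = €28.77

€28.77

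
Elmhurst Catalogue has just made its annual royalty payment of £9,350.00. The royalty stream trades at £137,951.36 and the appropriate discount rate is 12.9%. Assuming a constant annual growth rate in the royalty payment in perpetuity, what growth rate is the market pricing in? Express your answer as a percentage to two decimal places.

5.73%

P = D₀(1+g)/(r−g) ⇒ P(r−g) = D₀(1+g) ⇒ g(P+D₀) = P·r − D₀
g = (P·r − D₀)/(P + D₀) = (£137,951.36×0.129 − £9,350.00) / (£137,951.36 + £9,350.00) = 0.057336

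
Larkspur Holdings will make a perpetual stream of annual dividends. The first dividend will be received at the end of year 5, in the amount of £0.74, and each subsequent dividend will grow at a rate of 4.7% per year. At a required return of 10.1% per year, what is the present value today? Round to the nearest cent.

£9.33

Value at end of year 4: C₁ / (r − g) = £0.74 / (0.101 − 0.047) = £13.7037
Discount to today: PV = £13.7037 / (1 + 0.101)^4 = £13.7037 / 1.469431 = £9.33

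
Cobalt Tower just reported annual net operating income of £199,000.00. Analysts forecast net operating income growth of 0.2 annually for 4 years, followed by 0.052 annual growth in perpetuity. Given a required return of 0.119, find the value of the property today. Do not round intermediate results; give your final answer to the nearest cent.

D_1 = 238800.00000
D_2 = 286560.00000
D_3 = 343872.00000
D_4 = 412646.40000
Terminal value at year 4: TV = D_4×(1+g_2)/(r−g_2) = 434104.01280/0.067 = 6479164.37015
P_0 = D_1/(1+r)^1 + D_2/(1+r)^2 + D_3/(1+r)^3 + D_4/(1+r)^4 + TV/(1+r)^4
    = 213404.82574 + 228852.36004 + 245418.08047 + 263182.92812 + 4132364.78182 = 5083222.97619

£5083222.98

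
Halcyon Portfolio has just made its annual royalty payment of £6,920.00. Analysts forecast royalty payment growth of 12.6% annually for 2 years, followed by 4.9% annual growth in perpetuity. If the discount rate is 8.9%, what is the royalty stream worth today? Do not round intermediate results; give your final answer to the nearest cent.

£208571.60

D_1 = 7791.92000
D_2 = 8773.70192
Terminal value at year 2: TV = D_2×(1+g_2)/(r−g_2) = 9203.61331/0.04 = 230090.33285
P_0 = D_1/(1+r)^1 + D_2/(1+r)^2 + TV/(1+r)^2
    = 7155.11478 + 7398.21786 + 194018.26332 = 208571.59596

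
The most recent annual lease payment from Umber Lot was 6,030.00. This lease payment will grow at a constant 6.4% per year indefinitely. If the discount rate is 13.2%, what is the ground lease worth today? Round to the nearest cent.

D₁ = D₀ × (1 + g) = 6,030.00 × 1.064 = 6,415.9200
Growing perpetuity: P = D₁ / (r − g) = 6,415.9200 / (0.132 − 0.064) = 94,351.76

94351.76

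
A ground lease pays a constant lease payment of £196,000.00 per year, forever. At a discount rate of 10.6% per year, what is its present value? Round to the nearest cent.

£1849056.60

Level perpetuity: PV = C / r = £196,000.00 / 0.106 = £1,849,056.60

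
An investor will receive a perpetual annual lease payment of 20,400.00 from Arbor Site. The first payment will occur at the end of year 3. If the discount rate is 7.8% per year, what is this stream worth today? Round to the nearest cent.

Value at end of year 2: C / r = 20,400.00 / 0.078 = 261,538.4615
Discount to today: PV = 261,538.4615 / (1 + 0.078)^2 = 261,538.4615 / 1.162084 = 225,059.86

225059.86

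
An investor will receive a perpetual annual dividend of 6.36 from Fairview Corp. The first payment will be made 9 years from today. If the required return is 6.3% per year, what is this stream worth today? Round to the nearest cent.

Value at end of year 8: C / r = 6.36 / 0.063 = 100.9524
Discount to today: PV = 100.9524 / (1 + 0.063)^8 = 100.9524 / 1.630295 = 61.92

61.92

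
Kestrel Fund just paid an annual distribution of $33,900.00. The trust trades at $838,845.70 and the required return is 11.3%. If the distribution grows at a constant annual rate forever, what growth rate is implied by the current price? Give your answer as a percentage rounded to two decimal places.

P = D₀(1+g)/(r−g) ⇒ P(r−g) = D₀(1+g) ⇒ g(P+D₀) = P·r − D₀
g = (P·r − D₀)/(P + D₀) = ($838,845.70×0.113 − $33,900.00) / ($838,845.70 + $33,900.00) = 0.069768

6.98%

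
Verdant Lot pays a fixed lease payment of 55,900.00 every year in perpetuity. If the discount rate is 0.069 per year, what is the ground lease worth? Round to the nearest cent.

810144.93

Level perpetuity: PV = C / r = 55,900.00 / 0.069 = 810,144.93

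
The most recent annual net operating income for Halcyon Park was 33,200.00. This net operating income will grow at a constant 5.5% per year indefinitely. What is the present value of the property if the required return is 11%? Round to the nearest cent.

636836.36

D₁ = D₀ × (1 + g) = 33,200.00 × 1.055 = 35,026.0000
Growing perpetuity: P = D₁ / (r − g) = 35,026.0000 / (0.11 − 0.055) = 636,836.36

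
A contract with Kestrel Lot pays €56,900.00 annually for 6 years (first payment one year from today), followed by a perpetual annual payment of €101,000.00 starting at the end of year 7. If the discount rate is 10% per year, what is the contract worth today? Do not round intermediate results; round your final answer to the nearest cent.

€817933.00

PV of 6-year annuity: €56,900.00 × [1 − (1+0.1)^−6] / 0.1 = 247814.33380
Perpetuity value at year 6: €101,000.00 / 0.1 = 1010000.00000
PV of perpetuity: 1010000.00000 / (1+0.1)^6 = 570118.66935
Total PV = 247814.33380 + 570118.66935 = 817933.00315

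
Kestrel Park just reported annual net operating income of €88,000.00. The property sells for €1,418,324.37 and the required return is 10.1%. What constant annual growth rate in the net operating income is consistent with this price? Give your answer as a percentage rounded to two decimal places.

P = D₀(1+g)/(r−g) ⇒ P(r−g) = D₀(1+g) ⇒ g(P+D₀) = P·r − D₀
g = (P·r − D₀)/(P + D₀) = (€1,418,324.37×0.101 − €88,000.00) / (€1,418,324.37 + €88,000.00) = 0.036679

3.67%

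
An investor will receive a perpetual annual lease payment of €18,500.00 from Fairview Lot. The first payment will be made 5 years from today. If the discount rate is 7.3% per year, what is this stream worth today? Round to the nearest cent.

Value at end of year 4: C / r = €18,500.00 / 0.073 = €253,424.6575
Discount to today: PV = €253,424.6575 / (1 + 0.073)^4 = €253,424.6575 / 1.325558 = €191,183.31

€191183.31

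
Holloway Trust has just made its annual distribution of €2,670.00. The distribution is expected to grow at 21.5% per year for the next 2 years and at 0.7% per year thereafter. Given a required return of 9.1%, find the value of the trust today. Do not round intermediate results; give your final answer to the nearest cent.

€45982.51

D_1 = 3244.05000
D_2 = 3941.52075
Terminal value at year 2: TV = D_2×(1+g_2)/(r−g_2) = 3969.11140/0.084 = 47251.32613
P_0 = D_1/(1+r)^1 + D_2/(1+r)^2 + TV/(1+r)^2
    = 2973.46471 + 3311.42037 + 39697.62277 = 45982.50786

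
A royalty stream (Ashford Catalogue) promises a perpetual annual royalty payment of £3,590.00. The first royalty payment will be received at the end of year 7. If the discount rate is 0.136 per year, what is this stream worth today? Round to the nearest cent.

Value at end of year 6: C / r = £3,590.00 / 0.136 = £26,397.0588
Discount to today: PV = £26,397.0588 / (1 + 0.136)^6 = £26,397.0588 / 2.149166 = £12,282.47

£12282.47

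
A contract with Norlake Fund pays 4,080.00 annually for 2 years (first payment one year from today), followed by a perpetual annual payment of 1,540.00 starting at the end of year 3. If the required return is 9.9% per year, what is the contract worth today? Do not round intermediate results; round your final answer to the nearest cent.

PV of 2-year annuity: 4,080.00 × [1 − (1+0.099)^−2] / 0.099 = 7090.50580
Perpetuity value at year 2: 1,540.00 / 0.099 = 15555.55556
PV of perpetuity: 15555.55556 / (1+0.099)^2 = 12879.23719
Total PV = 7090.50580 + 12879.23719 = 19969.74299

19969.74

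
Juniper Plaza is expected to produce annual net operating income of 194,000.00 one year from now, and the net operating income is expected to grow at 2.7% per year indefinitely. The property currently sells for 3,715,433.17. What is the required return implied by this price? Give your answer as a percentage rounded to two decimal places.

P = D₁/(r − g) ⇒ r = D₁/P + g = 194,000.0000/3,715,433.17 + 0.027 = 0.052215 + 0.027 = 0.079215

7.92%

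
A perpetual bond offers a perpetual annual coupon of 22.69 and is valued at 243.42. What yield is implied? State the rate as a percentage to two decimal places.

9.32%

P = C/r ⇒ r = C/P = 22.69/243.42 = 0.093213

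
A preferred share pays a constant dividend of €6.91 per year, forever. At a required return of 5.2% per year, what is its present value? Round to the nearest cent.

Level perpetuity: PV = C / r = €6.91 / 0.052 = €132.88

€132.88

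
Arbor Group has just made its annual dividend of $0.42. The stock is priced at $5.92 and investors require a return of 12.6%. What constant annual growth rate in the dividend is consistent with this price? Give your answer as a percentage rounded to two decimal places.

P = D₀(1+g)/(r−g) ⇒ P(r−g) = D₀(1+g) ⇒ g(P+D₀) = P·r − D₀
g = (P·r − D₀)/(P + D₀) = ($5.92×0.126 − $0.42) / ($5.92 + $0.42) = 0.051407

5.14%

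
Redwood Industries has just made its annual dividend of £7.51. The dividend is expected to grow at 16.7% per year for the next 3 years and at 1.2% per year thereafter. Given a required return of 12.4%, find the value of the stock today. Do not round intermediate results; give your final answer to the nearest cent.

D_1 = 8.76417
D_2 = 10.22779
D_3 = 11.93583
Terminal value at year 3: TV = D_3×(1+g_2)/(r−g_2) = 12.07906/0.112 = 107.84872
P_0 = D_1/(1+r)^1 + D_2/(1+r)^2 + D_3/(1+r)^3 + TV/(1+r)^3
    = 7.79730 + 8.09560 + 8.40531 + 75.94795 = 100.24616

£100.25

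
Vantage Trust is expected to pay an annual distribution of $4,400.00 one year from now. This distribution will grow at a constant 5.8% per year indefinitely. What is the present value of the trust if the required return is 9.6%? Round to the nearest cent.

Growing perpetuity: P = D₁ / (r − g) = $4,400.0000 / (0.096 − 0.058) = $115,789.47

$115789.47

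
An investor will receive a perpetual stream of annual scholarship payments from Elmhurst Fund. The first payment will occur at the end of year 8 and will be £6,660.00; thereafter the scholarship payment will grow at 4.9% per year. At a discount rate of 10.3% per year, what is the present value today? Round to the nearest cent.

Value at end of year 7: C₁ / (r − g) = £6,660.00 / (0.103 − 0.049) = £123,333.3333
Discount to today: PV = £123,333.3333 / (1 + 0.103)^7 = £123,333.3333 / 1.986226 = £62,094.32

£62094.32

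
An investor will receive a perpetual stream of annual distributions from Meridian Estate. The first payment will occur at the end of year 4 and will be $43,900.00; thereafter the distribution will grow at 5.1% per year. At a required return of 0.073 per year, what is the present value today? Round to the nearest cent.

Value at end of year 3: C₁ / (r − g) = $43,900.00 / (0.073 − 0.051) = $1,995,454.5455
Discount to today: PV = $1,995,454.5455 / (1 + 0.073)^3 = $1,995,454.5455 / 1.235376 = $1,615,260.87

$1615260.87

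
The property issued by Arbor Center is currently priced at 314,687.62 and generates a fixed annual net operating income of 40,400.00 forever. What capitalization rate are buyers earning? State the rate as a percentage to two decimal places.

12.84%

P = C/r ⇒ r = C/P = 40,400.00/314,687.62 = 0.128381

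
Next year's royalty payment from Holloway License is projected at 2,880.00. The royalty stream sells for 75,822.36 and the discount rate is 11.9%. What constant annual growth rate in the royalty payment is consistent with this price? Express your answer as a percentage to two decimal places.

8.10%

P = D₁/(r−g) ⇒ g = r − D₁/P = 0.119 − 2,880.00/75,822.36 = 0.081016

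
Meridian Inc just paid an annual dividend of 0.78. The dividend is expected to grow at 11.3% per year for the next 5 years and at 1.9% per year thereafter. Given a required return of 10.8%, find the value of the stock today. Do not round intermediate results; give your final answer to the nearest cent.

13.09

D_1 = 0.86814
D_2 = 0.96624
D_3 = 1.07542
D_4 = 1.19695
D_5 = 1.33220
Terminal value at year 5: TV = D_5×(1+g_2)/(r−g_2) = 1.35751/0.089 = 15.25298
P_0 = D_1/(1+r)^1 + D_2/(1+r)^2 + D_3/(1+r)^3 + D_4/(1+r)^4 + D_5/(1+r)^5 + TV/(1+r)^5
    = 0.78352 + 0.78706 + 0.79061 + 0.79418 + 0.79776 + 9.13389 = 13.08701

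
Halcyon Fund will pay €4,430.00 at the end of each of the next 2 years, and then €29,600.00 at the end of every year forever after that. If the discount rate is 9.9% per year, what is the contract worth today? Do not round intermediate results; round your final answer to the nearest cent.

PV of 2-year annuity: €4,430.00 × [1 − (1+0.099)^−2] / 0.099 = 7698.75998
Perpetuity value at year 2: €29,600.00 / 0.099 = 298989.89899
PV of perpetuity: 298989.89899 / (1+0.099)^2 = 247548.97453
Total PV = 7698.75998 + 247548.97453 = 255247.73451

€255247.73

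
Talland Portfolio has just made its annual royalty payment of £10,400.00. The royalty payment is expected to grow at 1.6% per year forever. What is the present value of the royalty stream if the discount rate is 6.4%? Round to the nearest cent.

D₁ = D₀ × (1 + g) = £10,400.00 × 1.016 = £10,566.4000
Growing perpetuity: P = D₁ / (r − g) = £10,566.4000 / (0.064 − 0.016) = £220,133.33

£220133.33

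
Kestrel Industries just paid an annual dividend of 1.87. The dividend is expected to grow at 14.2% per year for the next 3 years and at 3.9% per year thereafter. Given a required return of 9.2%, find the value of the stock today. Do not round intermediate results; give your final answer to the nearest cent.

48.07

D_1 = 2.13554
D_2 = 2.43879
D_3 = 2.78509
Terminal value at year 3: TV = D_3×(1+g_2)/(r−g_2) = 2.89371/0.053 = 54.59836
P_0 = D_1/(1+r)^1 + D_2/(1+r)^2 + D_3/(1+r)^3 + TV/(1+r)^3
    = 1.95562 + 2.04517 + 2.13881 + 41.92873 = 48.06832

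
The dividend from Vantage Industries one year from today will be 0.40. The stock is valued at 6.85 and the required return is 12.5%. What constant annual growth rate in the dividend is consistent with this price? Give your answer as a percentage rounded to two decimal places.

6.66%

P = D₁/(r−g) ⇒ g = r − D₁/P = 0.125 − 0.40/6.85 = 0.066606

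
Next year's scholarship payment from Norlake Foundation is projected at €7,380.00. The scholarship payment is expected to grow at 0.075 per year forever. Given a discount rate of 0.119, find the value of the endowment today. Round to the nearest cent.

€167727.27

Growing perpetuity: P = D₁ / (r − g) = €7,380.0000 / (0.119 − 0.075) = €167,727.27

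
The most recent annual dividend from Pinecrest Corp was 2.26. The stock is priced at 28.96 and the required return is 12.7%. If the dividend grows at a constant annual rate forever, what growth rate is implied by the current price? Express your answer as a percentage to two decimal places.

P = D₀(1+g)/(r−g) ⇒ P(r−g) = D₀(1+g) ⇒ g(P+D₀) = P·r − D₀
g = (P·r − D₀)/(P + D₀) = (28.96×0.127 − 2.26) / (28.96 + 2.26) = 0.045417

4.54%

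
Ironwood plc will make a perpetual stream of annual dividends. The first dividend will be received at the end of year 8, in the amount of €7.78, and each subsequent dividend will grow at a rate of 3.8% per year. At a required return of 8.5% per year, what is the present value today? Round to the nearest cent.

€93.51

Value at end of year 7: C₁ / (r − g) = €7.78 / (0.085 − 0.038) = €165.5319
Discount to today: PV = €165.5319 / (1 + 0.085)^7 = €165.5319 / 1.770142 = €93.51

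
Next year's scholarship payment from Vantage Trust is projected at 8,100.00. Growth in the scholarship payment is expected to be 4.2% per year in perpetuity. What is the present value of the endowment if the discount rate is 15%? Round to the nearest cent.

Growing perpetuity: P = D₁ / (r − g) = 8,100.0000 / (0.15 − 0.042) = 75,000.00

75000.00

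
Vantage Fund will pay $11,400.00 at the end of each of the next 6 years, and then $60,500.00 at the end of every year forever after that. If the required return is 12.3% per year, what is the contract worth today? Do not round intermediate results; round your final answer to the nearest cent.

PV of 6-year annuity: $11,400.00 × [1 − (1+0.123)^−6] / 0.123 = 46474.49796
Perpetuity value at year 6: $60,500.00 / 0.123 = 491869.91870
PV of perpetuity: 491869.91870 / (1+0.123)^6 = 245228.94268
Total PV = 46474.49796 + 245228.94268 = 291703.44064

$291703.44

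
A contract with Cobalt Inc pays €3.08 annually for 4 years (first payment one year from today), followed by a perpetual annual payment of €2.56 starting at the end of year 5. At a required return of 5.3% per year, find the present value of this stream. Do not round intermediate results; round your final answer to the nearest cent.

€50.13

PV of 4-year annuity: €3.08 × [1 − (1+0.053)^−4] / 0.053 = 10.84585
Perpetuity value at year 4: €2.56 / 0.053 = 48.30189
PV of perpetuity: 48.30189 / (1+0.053)^4 = 39.28716
Total PV = 10.84585 + 39.28716 = 50.13300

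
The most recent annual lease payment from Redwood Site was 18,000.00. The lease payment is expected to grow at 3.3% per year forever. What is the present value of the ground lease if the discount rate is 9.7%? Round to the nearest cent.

290531.25

D₁ = D₀ × (1 + g) = 18,000.00 × 1.033 = 18,594.0000
Growing perpetuity: P = D₁ / (r − g) = 18,594.0000 / (0.097 − 0.033) = 290,531.25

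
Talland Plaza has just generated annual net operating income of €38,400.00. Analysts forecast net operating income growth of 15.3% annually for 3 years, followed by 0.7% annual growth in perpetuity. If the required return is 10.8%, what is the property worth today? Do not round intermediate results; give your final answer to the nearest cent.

D_1 = 44275.20000
D_2 = 51049.30560
D_3 = 58859.84936
Terminal value at year 3: TV = D_3×(1+g_2)/(r−g_2) = 59271.86830/0.101 = 586850.18121
P_0 = D_1/(1+r)^1 + D_2/(1+r)^2 + D_3/(1+r)^3 + TV/(1+r)^3
    = 39959.56679 + 41582.47338 + 43271.29225 + 431427.63654 = 556240.96895

€556240.97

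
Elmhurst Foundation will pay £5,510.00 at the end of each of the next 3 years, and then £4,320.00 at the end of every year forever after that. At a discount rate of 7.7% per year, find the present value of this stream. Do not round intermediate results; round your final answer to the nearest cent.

£59187.32

PV of 3-year annuity: £5,510.00 × [1 − (1+0.077)^−3] / 0.077 = 14277.02311
Perpetuity value at year 3: £4,320.00 / 0.077 = 56103.89610
PV of perpetuity: 56103.89610 / (1+0.077)^3 = 44910.29541
Total PV = 14277.02311 + 44910.29541 = 59187.31852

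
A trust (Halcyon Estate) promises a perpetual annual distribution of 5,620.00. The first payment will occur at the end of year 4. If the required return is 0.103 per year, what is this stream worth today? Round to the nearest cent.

Value at end of year 3: C / r = 5,620.00 / 0.103 = 54,563.1068
Discount to today: PV = 54,563.1068 / (1 + 0.103)^3 = 54,563.1068 / 1.341920 = 40,660.48

40660.48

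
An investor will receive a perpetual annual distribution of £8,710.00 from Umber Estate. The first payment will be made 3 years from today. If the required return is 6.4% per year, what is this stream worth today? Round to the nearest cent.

£120213.97

Value at end of year 2: C / r = £8,710.00 / 0.064 = £136,093.7500
Discount to today: PV = £136,093.7500 / (1 + 0.064)^2 = £136,093.7500 / 1.132096 = £120,213.97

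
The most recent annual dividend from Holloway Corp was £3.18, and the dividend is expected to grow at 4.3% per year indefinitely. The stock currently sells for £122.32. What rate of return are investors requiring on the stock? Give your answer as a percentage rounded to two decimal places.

D₁ = £3.18 × 1.043 = £3.3167
P = D₁/(r − g) ⇒ r = D₁/P + g = £3.3167/£122.32 + 0.043 = 0.027115 + 0.043 = 0.070115

7.01%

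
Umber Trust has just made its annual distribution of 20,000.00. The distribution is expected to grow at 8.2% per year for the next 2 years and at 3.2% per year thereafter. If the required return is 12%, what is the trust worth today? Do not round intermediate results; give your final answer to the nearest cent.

256887.18

D_1 = 21640.00000
D_2 = 23414.48000
Terminal value at year 2: TV = D_2×(1+g_2)/(r−g_2) = 24163.74336/0.088 = 274587.99273
P_0 = D_1/(1+r)^1 + D_2/(1+r)^2 + TV/(1+r)^2
    = 19321.42857 + 18665.88010 + 218899.86665 = 256887.17532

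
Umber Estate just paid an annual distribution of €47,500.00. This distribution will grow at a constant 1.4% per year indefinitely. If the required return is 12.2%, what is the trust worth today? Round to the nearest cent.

€445972.22

D₁ = D₀ × (1 + g) = €47,500.00 × 1.014 = €48,165.0000
Growing perpetuity: P = D₁ / (r − g) = €48,165.0000 / (0.122 − 0.014) = €445,972.22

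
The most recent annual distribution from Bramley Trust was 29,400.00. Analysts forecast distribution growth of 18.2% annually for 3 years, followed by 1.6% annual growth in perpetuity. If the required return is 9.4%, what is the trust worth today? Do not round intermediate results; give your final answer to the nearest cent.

D_1 = 34750.80000
D_2 = 41075.44560
D_3 = 48551.17670
Terminal value at year 3: TV = D_3×(1+g_2)/(r−g_2) = 49327.99553/0.078 = 632410.19906
P_0 = D_1/(1+r)^1 + D_2/(1+r)^2 + D_3/(1+r)^3 + TV/(1+r)^3
    = 31764.89945 + 34320.02848 + 37080.68890 + 482999.74261 = 586165.35943

586165.36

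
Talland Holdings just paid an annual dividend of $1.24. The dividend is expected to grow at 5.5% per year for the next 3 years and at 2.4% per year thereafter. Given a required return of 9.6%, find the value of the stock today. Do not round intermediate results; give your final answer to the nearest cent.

D_1 = 1.30820
D_2 = 1.38015
D_3 = 1.45606
Terminal value at year 3: TV = D_3×(1+g_2)/(r−g_2) = 1.49100/0.072 = 20.70840
P_0 = D_1/(1+r)^1 + D_2/(1+r)^2 + D_3/(1+r)^3 + TV/(1+r)^3
    = 1.19361 + 1.14896 + 1.10598 + 15.72950 = 19.17805

$19.18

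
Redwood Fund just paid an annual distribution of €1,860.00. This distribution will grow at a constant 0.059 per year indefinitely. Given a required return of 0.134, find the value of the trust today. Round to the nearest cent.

D₁ = D₀ × (1 + g) = €1,860.00 × 1.059 = €1,969.7400
Growing perpetuity: P = D₁ / (r − g) = €1,969.7400 / (0.134 − 0.059) = €26,263.20

€26263.20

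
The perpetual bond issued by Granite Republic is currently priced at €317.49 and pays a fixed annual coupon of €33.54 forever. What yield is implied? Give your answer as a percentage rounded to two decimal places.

10.56%

P = C/r ⇒ r = C/P = €33.54/€317.49 = 0.105641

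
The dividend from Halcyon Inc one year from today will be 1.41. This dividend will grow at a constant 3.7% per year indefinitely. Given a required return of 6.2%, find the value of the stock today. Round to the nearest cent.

56.40

Growing perpetuity: P = D₁ / (r − g) = 1.4100 / (0.062 − 0.037) = 56.40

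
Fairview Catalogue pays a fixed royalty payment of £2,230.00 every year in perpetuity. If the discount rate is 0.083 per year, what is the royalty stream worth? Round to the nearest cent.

Level perpetuity: PV = C / r = £2,230.00 / 0.083 = £26,867.47

£26867.47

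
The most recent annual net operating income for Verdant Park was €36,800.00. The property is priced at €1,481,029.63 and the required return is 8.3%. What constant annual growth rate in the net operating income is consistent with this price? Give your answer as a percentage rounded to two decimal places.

P = D₀(1+g)/(r−g) ⇒ P(r−g) = D₀(1+g) ⇒ g(P+D₀) = P·r − D₀
g = (P·r − D₀)/(P + D₀) = (€1,481,029.63×0.083 − €36,800.00) / (€1,481,029.63 + €36,800.00) = 0.056743

5.67%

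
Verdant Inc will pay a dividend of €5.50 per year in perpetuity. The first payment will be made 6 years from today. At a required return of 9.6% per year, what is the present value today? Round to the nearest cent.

Value at end of year 5: C / r = €5.50 / 0.096 = €57.2917
Discount to today: PV = €57.2917 / (1 + 0.096)^5 = €57.2917 / 1.581440 = €36.23

€36.23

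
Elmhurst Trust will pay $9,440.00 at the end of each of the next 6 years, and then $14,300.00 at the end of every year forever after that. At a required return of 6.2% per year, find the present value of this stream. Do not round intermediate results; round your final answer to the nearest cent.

PV of 6-year annuity: $9,440.00 × [1 − (1+0.062)^−6] / 0.062 = 46129.27658
Perpetuity value at year 6: $14,300.00 / 0.062 = 230645.16129
PV of perpetuity: 230645.16129 / (1+0.062)^6 = 160767.12580
Total PV = 46129.27658 + 160767.12580 = 206896.40237

$206896.40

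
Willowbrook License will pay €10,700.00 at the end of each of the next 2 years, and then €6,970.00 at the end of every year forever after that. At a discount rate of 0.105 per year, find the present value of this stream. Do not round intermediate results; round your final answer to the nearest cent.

€72811.33

PV of 2-year annuity: €10,700.00 × [1 − (1+0.105)^−2] / 0.105 = 18446.38726
Perpetuity value at year 2: €6,970.00 / 0.105 = 66380.95238
PV of perpetuity: 66380.95238 / (1+0.105)^2 = 54364.94124
Total PV = 18446.38726 + 54364.94124 = 72811.32850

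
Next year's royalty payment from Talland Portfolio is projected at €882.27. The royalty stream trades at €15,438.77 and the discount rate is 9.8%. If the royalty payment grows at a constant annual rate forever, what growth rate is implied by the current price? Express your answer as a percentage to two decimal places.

P = D₁/(r−g) ⇒ g = r − D₁/P = 0.098 − €882.27/€15,438.77 = 0.040854

4.09%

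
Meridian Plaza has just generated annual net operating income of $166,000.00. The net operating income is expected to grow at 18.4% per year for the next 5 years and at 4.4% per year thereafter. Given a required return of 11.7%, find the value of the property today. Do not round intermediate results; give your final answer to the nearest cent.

D_1 = 196544.00000
D_2 = 232708.09600
D_3 = 275526.38566
D_4 = 326223.24063
D_5 = 386248.31690
Terminal value at year 5: TV = D_5×(1+g_2)/(r−g_2) = 403243.24285/0.073 = 5523880.03897
P_0 = D_1/(1+r)^1 + D_2/(1+r)^2 + D_3/(1+r)^3 + D_4/(1+r)^4 + D_5/(1+r)^5 + TV/(1+r)^5
    = 175957.02775 + 186511.29889 + 197698.63732 + 209557.01574 + 222126.68455 + 3176715.87217 = 4168566.53642

$4168566.54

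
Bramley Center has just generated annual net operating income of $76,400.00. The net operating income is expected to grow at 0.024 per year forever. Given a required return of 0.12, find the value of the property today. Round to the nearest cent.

D₁ = D₀ × (1 + g) = $76,400.00 × 1.024 = $78,233.6000
Growing perpetuity: P = D₁ / (r − g) = $78,233.6000 / (0.12 − 0.024) = $814,933.33

$814933.33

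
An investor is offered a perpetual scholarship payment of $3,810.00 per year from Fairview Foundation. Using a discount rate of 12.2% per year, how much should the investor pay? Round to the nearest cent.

$31229.51

Level perpetuity: PV = C / r = $3,810.00 / 0.122 = $31,229.51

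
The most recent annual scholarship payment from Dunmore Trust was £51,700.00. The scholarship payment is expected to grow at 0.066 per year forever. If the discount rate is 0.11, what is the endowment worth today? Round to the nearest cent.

D₁ = D₀ × (1 + g) = £51,700.00 × 1.066 = £55,112.2000
Growing perpetuity: P = D₁ / (r − g) = £55,112.2000 / (0.11 − 0.066) = £1,252,550.00

£1252550.00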